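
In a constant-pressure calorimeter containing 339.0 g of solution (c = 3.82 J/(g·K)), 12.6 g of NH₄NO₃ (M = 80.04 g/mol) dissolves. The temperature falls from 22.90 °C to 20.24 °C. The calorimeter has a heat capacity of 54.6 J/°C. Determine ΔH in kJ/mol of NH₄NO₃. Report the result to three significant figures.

|ΔT| = |20.24 − 22.90| = 2.66 °C
|q_surr| = (339.0 × 3.82 + 54.6) × 2.66 = 1349.58 × 2.66 = 3590 J
n(NH₄NO₃) = 12.6 / 80.04 = 0.1574 mol
Temperature fell, so q_rxn = +|q_surr| = 3.590 kJ
ΔH = q_rxn / n = 22.81 kJ/mol

ΔH = 22.8 kJ/mol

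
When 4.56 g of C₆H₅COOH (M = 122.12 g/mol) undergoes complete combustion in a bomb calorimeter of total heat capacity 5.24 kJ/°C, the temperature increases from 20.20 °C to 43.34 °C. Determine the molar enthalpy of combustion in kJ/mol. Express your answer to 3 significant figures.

ΔT = 43.34 − 20.20 = 23.14 °C
q_cal = C_cal × ΔT = 5.24 × 23.14 = 121.2536 kJ
n = 4.56 / 122.12 = 0.03734 mol
q_rxn = −q_cal = -121.2536 kJ
ΔH = -121.2536 / 0.03734 = -3247 kJ/mol

ΔH = -3250 kJ/mol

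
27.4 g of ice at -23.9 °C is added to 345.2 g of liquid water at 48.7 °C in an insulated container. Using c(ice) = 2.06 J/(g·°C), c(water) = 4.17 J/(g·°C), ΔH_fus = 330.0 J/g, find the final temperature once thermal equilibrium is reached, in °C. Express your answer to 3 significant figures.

Heat to bring ice to 0 °C and melt it: q₁ = 27.4×2.06×23.9 + 27.4×330.0 = 10391 J
Heat the water can supply cooling to 0 °C: 345.2×4.17×48.7 = 70102.9 J > q₁, so all ice melts.
Energy balance: 345.2×4.17×(48.7 − T) = 10391 + 27.4×4.17×(T − 0)
1439.484(48.7 − T) = 10391 + 114.258 T
70102.9 − 10391 = 1553.742 T
T = 59711.9 / 1553.742 = 38.43 °C

T_f = 38.4 °C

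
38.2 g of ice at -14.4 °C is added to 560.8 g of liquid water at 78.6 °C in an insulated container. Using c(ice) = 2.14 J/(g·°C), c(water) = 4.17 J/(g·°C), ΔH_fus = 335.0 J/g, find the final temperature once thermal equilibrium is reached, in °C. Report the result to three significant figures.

Heat to bring ice to 0 °C and melt it: q₁ = 38.2×2.14×14.4 + 38.2×335.0 = 13974 J
Heat the water can supply cooling to 0 °C: 560.8×4.17×78.6 = 183809 J > q₁, so all ice melts.
Energy balance: 560.8×4.17×(78.6 − T) = 13974 + 38.2×4.17×(T − 0)
2338.536(78.6 − T) = 13974 + 159.294 T
183809 − 13974 = 2497.830 T
T = 169835 / 2497.830 = 67.99 °C

T_f = 68.0 °C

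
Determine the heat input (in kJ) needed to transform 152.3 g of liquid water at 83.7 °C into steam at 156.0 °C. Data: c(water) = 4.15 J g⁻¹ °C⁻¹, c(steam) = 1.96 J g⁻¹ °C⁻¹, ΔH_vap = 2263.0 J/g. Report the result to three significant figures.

q1 (heat water 83.7→100.0 °C): 152.3 × 4.15 × 16.3 = 10302 J
q2 (vaporize at 100 °C): 152.3 × 2263.0 = 344655 J
q3 (heat steam 100.0→156.0 °C): 152.3 × 1.96 × 56.0 = 16716 J
Total: 10302 + 344655 + 16716 = 371673 J = 372 kJ

q = 372 kJ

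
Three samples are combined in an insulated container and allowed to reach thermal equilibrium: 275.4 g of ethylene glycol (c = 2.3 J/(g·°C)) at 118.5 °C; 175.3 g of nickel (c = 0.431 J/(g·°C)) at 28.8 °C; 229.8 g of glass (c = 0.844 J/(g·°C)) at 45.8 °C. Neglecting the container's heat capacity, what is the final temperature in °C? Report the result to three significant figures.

Σ mᵢcᵢ(T − Tᵢ) = 0  ⇒  T = Σ mᵢcᵢTᵢ / Σ mᵢcᵢ
Σ mᵢcᵢ = 275.4×2.3 + 175.3×0.431 + 229.8×0.844 = 902.9255
Σ mᵢcᵢTᵢ = 633.42×118.5 + 75.5543×28.8 + 193.9512×45.8 = 86119
T = 86119 / 902.9255 = 95.38 °C

T_f = 95.4 °C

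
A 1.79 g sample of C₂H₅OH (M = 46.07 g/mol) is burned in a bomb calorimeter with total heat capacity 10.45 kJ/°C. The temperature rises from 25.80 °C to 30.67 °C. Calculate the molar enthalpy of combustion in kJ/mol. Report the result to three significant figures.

ΔT = 30.67 − 25.80 = 4.87 °C
q_cal = C_cal × ΔT = 10.45 × 4.87 = 50.8915 kJ
n = 1.79 / 46.07 = 0.03885 mol
q_rxn = −q_cal = -50.8915 kJ
ΔH = -50.8915 / 0.03885 = -1310 kJ/mol

ΔH = -1310 kJ/mol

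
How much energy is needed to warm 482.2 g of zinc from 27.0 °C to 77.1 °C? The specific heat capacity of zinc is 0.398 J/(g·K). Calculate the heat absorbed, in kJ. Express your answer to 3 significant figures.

q = 9.61 kJ

q = m c ΔT = 482.2 × 0.398 × (77.1 − 27.0)
q = 482.2 × 0.398 × 50.1 = 9614.97 J = 9.61 kJ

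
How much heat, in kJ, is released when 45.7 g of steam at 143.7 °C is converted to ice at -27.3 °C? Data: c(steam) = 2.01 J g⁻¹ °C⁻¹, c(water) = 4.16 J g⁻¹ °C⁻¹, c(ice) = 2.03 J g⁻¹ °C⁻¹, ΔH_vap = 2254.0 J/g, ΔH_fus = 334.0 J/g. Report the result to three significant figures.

q1 (cool steam 143.7→100 °C): 45.7 × 2.01 × 43.7 = 4014 J
q2 (condense at 100 °C): 45.7 × 2254.0 = 103008 J
q3 (cool water 100→0 °C): 45.7 × 4.16 × 100.0 = 19011 J
q4 (freeze at 0 °C): 45.7 × 334.0 = 15264 J
q5 (cool ice 0→-27.3 °C): 45.7 × 2.03 × 27.3 = 2533 J
Total: 4014 + 103008 + 19011 + 15264 + 2533 = 143830 J = 144 kJ

q = 144 kJ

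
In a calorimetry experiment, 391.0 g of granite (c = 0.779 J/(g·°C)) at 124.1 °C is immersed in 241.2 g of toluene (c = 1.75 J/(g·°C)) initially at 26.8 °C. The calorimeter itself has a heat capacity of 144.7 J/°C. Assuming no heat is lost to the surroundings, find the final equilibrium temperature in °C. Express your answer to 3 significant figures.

T_f = 60.8 °C

Heat lost by granite = heat gained by toluene + calorimeter.
(391.0)(0.779)(124.1 − T) = [(241.2)(1.75) + 144.7](T − 26.8)
304.589 (124.1 − T) = 566.8 (T − 26.8)
37799 − 304.589 T = 566.8 T − 15190
52989 = 871.389 T
T = 60.81 °C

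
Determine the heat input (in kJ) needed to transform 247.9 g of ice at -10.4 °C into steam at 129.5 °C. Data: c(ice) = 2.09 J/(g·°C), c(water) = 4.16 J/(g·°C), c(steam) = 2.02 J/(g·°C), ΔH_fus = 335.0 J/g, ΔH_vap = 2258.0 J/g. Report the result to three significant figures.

q1 (heat ice -10.4→0.0 °C): 247.9 × 2.09 × 10.4 = 5388 J
q2 (melt at 0 °C): 247.9 × 335.0 = 83047 J
q3 (heat water 0.0→100.0 °C): 247.9 × 4.16 × 100.0 = 103126 J
q4 (vaporize at 100 °C): 247.9 × 2258.0 = 559758 J
q5 (heat steam 100.0→129.5 °C): 247.9 × 2.02 × 29.5 = 14772 J
Total: 5388 + 83047 + 103126 + 559758 + 14772 = 766091 J = 766 kJ

q = 766 kJ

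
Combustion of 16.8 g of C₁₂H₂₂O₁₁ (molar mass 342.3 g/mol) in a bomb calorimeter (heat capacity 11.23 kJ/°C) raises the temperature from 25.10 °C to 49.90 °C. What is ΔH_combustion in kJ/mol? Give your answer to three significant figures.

ΔH = -5670 kJ/mol

ΔT = 49.90 − 25.10 = 24.80 °C
q_cal = C_cal × ΔT = 11.23 × 24.80 = 278.504 kJ
n = 16.8 / 342.3 = 0.04908 mol
q_rxn = −q_cal = -278.504 kJ
ΔH = -278.504 / 0.04908 = -5674 kJ/mol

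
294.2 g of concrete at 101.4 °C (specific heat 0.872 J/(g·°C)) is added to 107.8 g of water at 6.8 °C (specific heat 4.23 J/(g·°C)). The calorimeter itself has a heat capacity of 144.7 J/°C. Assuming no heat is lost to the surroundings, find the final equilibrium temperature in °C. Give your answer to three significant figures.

Heat lost by concrete = heat gained by water + calorimeter.
(294.2)(0.872)(101.4 − T) = [(107.8)(4.23) + 144.7](T − 6.8)
256.5424 (101.4 − T) = 600.694 (T − 6.8)
26013 − 256.5424 T = 600.694 T − 4084.7
30097.7 = 857.2364 T
T = 35.11 °C

T_f = 35.1 °C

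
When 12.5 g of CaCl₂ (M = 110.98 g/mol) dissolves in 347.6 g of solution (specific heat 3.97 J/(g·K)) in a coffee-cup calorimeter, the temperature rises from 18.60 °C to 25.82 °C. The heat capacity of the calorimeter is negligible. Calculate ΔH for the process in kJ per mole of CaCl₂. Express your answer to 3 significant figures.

ΔH = -88.5 kJ/mol

|ΔT| = |25.82 − 18.60| = 7.22 °C
|q_surr| = (347.6 × 3.97) × 7.22 = 1379.972 × 7.22 = 9963 J
n(CaCl₂) = 12.5 / 110.98 = 0.1126 mol
Temperature rose, so q_rxn = −|q_surr| = -9.963 kJ
ΔH = q_rxn / n = -88.48 kJ/mol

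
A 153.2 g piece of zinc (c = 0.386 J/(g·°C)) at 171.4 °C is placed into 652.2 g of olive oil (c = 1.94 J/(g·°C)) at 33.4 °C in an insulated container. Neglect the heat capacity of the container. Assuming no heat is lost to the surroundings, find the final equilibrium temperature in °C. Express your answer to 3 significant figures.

Heat lost by zinc = heat gained by olive oil.
(153.2)(0.386)(171.4 − T) = (652.2)(1.94)(T − 33.4)
59.1352 (171.4 − T) = 1265.268 (T − 33.4)
10136 − 59.1352 T = 1265.268 T − 42260
52396 = 1324.4032 T
T = 39.56 °C

T_f = 39.6 °C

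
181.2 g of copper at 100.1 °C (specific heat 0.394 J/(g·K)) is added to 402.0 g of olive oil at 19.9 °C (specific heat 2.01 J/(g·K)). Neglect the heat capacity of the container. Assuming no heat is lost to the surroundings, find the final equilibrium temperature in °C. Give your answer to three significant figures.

Heat lost by copper = heat gained by olive oil.
(181.2)(0.394)(100.1 − T) = (402.0)(2.01)(T − 19.9)
71.3928 (100.1 − T) = 808.02 (T − 19.9)
7146.4 − 71.3928 T = 808.02 T − 16080
23226.4 = 879.4128 T
T = 26.41 °C

T_f = 26.4 °C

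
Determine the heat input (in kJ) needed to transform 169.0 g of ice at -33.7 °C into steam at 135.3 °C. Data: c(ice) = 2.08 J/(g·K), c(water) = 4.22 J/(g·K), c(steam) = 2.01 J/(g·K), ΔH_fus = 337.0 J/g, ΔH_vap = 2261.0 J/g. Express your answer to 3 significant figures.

q = 534 kJ

q1 (heat ice -33.7→0.0 °C): 169.0 × 2.08 × 33.7 = 11846 J
q2 (melt at 0 °C): 169.0 × 337.0 = 56953 J
q3 (heat water 0.0→100.0 °C): 169.0 × 4.22 × 100.0 = 71318 J
q4 (vaporize at 100 °C): 169.0 × 2261.0 = 382109 J
q5 (heat steam 100.0→135.3 °C): 169.0 × 2.01 × 35.3 = 11991 J
Total: 11846 + 56953 + 71318 + 382109 + 11991 = 534217 J = 534 kJ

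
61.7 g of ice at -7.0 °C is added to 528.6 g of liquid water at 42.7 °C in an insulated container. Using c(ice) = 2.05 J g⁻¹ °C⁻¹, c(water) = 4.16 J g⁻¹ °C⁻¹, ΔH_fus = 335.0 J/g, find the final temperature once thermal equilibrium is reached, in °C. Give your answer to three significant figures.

T_f = 29.5 °C

Heat to bring ice to 0 °C and melt it: q₁ = 61.7×2.05×7.0 + 61.7×335.0 = 21555 J
Heat the water can supply cooling to 0 °C: 528.6×4.16×42.7 = 93896.3 J > q₁, so all ice melts.
Energy balance: 528.6×4.16×(42.7 − T) = 21555 + 61.7×4.16×(T − 0)
2198.976(42.7 − T) = 21555 + 256.672 T
93896.3 − 21555 = 2455.648 T
T = 72341.3 / 2455.648 = 29.46 °C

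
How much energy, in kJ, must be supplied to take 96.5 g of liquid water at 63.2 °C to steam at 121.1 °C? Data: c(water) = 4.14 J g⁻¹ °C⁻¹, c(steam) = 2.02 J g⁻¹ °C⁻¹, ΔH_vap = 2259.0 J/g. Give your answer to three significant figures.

q1 (heat water 63.2→100.0 °C): 96.5 × 4.14 × 36.8 = 14702 J
q2 (vaporize at 100 °C): 96.5 × 2259.0 = 217994 J
q3 (heat steam 100.0→121.1 °C): 96.5 × 2.02 × 21.1 = 4113 J
Total: 14702 + 217994 + 4113 = 236809 J = 237 kJ

q = 237 kJ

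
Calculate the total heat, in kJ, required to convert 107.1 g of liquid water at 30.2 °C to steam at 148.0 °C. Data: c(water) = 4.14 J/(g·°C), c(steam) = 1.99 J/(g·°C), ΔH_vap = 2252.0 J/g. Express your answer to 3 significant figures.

q1 (heat water 30.2→100.0 °C): 107.1 × 4.14 × 69.8 = 30949 J
q2 (vaporize at 100 °C): 107.1 × 2252.0 = 241189 J
q3 (heat steam 100.0→148.0 °C): 107.1 × 1.99 × 48.0 = 10230 J
Total: 30949 + 241189 + 10230 = 282368 J = 282 kJ

q = 282 kJ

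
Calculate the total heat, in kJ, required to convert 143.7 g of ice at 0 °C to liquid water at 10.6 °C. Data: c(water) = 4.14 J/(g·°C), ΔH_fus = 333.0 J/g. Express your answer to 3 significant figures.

q1 (melt at 0 °C): 143.7 × 333.0 = 47852 J
q2 (heat water 0.0→10.6 °C): 143.7 × 4.14 × 10.6 = 6306 J
Total: 47852 + 6306 = 54158 J = 54.2 kJ

q = 54.2 kJ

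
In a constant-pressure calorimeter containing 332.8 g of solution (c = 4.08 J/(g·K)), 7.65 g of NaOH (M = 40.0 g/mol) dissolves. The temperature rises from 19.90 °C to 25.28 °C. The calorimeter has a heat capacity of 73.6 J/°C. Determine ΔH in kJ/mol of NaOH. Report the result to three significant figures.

ΔH = -40.3 kJ/mol

|ΔT| = |25.28 − 19.90| = 5.38 °C
|q_surr| = (332.8 × 4.08 + 73.6) × 5.38 = 1431.424 × 5.38 = 7701 J
n(NaOH) = 7.65 / 40.0 = 0.1913 mol
Temperature rose, so q_rxn = −|q_surr| = -7.701 kJ
ΔH = q_rxn / n = -40.26 kJ/mol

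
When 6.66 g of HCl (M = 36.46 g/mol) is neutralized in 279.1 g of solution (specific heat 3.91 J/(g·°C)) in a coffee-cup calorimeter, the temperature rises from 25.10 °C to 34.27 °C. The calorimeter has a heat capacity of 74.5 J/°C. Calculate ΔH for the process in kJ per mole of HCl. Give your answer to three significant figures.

|ΔT| = |34.27 − 25.10| = 9.17 °C
|q_surr| = (279.1 × 3.91 + 74.5) × 9.17 = 1165.781 × 9.17 = 10690 J
n(HCl) = 6.66 / 36.46 = 0.1827 mol
Temperature rose, so q_rxn = −|q_surr| = -10.69 kJ
ΔH = q_rxn / n = -58.51 kJ/mol

ΔH = -58.5 kJ/mol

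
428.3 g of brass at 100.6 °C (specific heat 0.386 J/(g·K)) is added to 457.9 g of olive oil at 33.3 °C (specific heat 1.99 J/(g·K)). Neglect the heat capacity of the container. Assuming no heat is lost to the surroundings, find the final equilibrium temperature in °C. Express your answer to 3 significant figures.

T_f = 43.6 °C

Heat lost by brass = heat gained by olive oil.
(428.3)(0.386)(100.6 − T) = (457.9)(1.99)(T − 33.3)
165.3238 (100.6 − T) = 911.221 (T − 33.3)
16632 − 165.3238 T = 911.221 T − 30344
46976 = 1076.5448 T
T = 43.64 °C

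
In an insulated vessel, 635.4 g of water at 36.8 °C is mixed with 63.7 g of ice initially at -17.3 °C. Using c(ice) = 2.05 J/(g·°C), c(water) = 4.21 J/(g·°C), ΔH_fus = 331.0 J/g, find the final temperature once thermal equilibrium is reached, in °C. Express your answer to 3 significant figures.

Heat to bring ice to 0 °C and melt it: q₁ = 63.7×2.05×17.3 + 63.7×331.0 = 23344 J
Heat the water can supply cooling to 0 °C: 635.4×4.21×36.8 = 98441.3 J > q₁, so all ice melts.
Energy balance: 635.4×4.21×(36.8 − T) = 23344 + 63.7×4.21×(T − 0)
2675.034(36.8 − T) = 23344 + 268.177 T
98441.3 − 23344 = 2943.211 T
T = 75097.3 / 2943.211 = 25.52 °C

T_f = 25.5 °C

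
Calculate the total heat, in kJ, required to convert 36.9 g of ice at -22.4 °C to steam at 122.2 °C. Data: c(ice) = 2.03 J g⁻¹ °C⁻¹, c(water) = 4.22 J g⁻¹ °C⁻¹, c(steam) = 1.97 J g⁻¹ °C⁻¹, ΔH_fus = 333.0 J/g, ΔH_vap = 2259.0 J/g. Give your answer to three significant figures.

q1 (heat ice -22.4→0.0 °C): 36.9 × 2.03 × 22.4 = 1678 J
q2 (melt at 0 °C): 36.9 × 333.0 = 12288 J
q3 (heat water 0.0→100.0 °C): 36.9 × 4.22 × 100.0 = 15572 J
q4 (vaporize at 100 °C): 36.9 × 2259.0 = 83357 J
q5 (heat steam 100.0→122.2 °C): 36.9 × 1.97 × 22.2 = 1614 J
Total: 1678 + 12288 + 15572 + 83357 + 1614 = 114509 J = 115 kJ

q = 115 kJ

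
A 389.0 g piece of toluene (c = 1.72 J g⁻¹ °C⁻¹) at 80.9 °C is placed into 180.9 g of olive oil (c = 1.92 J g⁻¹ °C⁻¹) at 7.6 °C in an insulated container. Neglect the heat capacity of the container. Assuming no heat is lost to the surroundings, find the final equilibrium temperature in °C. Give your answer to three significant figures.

Heat lost by toluene = heat gained by olive oil.
(389.0)(1.72)(80.9 − T) = (180.9)(1.92)(T − 7.6)
669.08 (80.9 − T) = 347.328 (T − 7.6)
54129 − 669.08 T = 347.328 T − 2639.7
56768.7 = 1016.408 T
T = 55.85 °C

T_f = 55.9 °C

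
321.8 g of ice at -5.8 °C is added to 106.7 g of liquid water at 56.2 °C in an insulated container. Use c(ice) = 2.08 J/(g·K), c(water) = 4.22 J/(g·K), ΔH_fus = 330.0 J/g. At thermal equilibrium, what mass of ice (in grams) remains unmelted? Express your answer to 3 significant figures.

m_ice remaining = 257 g

Heat to warm all ice to 0 °C: 321.8×2.08×5.8 = 3882.2 J
Heat released by water cooling to 0 °C: 106.7×4.22×56.2 = 25305 J
25305 J < 3882.2 + 321.8×330.0 = 110076.2 J, so not all ice melts; final T = 0 °C.
Heat left for melting: 25305 − 3882.2 = 21422.8 J
Mass melted = 21422.8 / 330.0 = 64.92 g
Ice remaining = 321.8 − 64.92 = 256.88 g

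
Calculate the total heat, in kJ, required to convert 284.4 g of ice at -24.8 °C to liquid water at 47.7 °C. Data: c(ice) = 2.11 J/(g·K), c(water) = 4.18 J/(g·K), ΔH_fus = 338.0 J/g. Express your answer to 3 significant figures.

q1 (heat ice -24.8→0.0 °C): 284.4 × 2.11 × 24.8 = 14882 J
q2 (melt at 0 °C): 284.4 × 338.0 = 96127 J
q3 (heat water 0.0→47.7 °C): 284.4 × 4.18 × 47.7 = 56705 J
Total: 14882 + 96127 + 56705 = 167714 J = 168 kJ

q = 168 kJ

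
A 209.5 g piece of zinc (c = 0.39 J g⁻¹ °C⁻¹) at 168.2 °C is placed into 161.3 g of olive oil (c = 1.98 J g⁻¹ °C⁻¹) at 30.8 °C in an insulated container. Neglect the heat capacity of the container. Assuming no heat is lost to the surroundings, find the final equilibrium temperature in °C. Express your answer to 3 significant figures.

T_f = 58.8 °C

Heat lost by zinc = heat gained by olive oil.
(209.5)(0.39)(168.2 − T) = (161.3)(1.98)(T − 30.8)
81.705 (168.2 − T) = 319.374 (T − 30.8)
13743 − 81.705 T = 319.374 T − 9836.7
23579.7 = 401.079 T
T = 58.79 °C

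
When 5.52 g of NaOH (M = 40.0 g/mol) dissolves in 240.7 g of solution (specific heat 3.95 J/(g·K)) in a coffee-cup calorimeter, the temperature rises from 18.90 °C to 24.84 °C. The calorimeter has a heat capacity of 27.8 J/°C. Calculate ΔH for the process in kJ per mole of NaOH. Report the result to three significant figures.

|ΔT| = |24.84 − 18.90| = 5.94 °C
|q_surr| = (240.7 × 3.95 + 27.8) × 5.94 = 978.565 × 5.94 = 5813 J
n(NaOH) = 5.52 / 40.0 = 0.1380 mol
Temperature rose, so q_rxn = −|q_surr| = -5.813 kJ
ΔH = q_rxn / n = -42.12 kJ/mol

ΔH = -42.1 kJ/mol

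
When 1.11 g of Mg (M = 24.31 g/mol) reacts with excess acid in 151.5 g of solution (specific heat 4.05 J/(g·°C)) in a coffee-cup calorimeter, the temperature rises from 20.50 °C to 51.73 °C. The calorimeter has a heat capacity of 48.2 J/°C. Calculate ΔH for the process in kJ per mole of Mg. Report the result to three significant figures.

ΔH = -453 kJ/mol

|ΔT| = |51.73 − 20.50| = 31.23 °C
|q_surr| = (151.5 × 4.05 + 48.2) × 31.23 = 661.775 × 31.23 = 20670 J
n(Mg) = 1.11 / 24.31 = 0.04566 mol
Temperature rose, so q_rxn = −|q_surr| = -20.67 kJ
ΔH = q_rxn / n = -452.7 kJ/mol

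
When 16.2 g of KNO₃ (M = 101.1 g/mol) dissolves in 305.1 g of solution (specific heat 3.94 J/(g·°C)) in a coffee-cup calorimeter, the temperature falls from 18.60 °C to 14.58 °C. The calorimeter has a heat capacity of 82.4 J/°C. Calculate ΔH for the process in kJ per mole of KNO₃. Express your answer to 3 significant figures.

ΔH = 32.2 kJ/mol

|ΔT| = |14.58 − 18.60| = 4.02 °C
|q_surr| = (305.1 × 3.94 + 82.4) × 4.02 = 1284.494 × 4.02 = 5164 J
n(KNO₃) = 16.2 / 101.1 = 0.1602 mol
Temperature fell, so q_rxn = +|q_surr| = 5.164 kJ
ΔH = q_rxn / n = 32.23 kJ/mol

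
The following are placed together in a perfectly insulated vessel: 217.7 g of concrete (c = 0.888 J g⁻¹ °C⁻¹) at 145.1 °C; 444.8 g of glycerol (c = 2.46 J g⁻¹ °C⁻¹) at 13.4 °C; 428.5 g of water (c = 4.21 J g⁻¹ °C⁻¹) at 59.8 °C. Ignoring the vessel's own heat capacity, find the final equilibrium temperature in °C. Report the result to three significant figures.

Σ mᵢcᵢ(T − Tᵢ) = 0  ⇒  T = Σ mᵢcᵢTᵢ / Σ mᵢcᵢ
Σ mᵢcᵢ = 217.7×0.888 + 444.8×2.46 + 428.5×4.21 = 3091.5106
Σ mᵢcᵢTᵢ = 193.3176×145.1 + 1094.208×13.4 + 1803.985×59.8 = 150590
T = 150590 / 3091.5106 = 48.71 °C

T_f = 48.7 °C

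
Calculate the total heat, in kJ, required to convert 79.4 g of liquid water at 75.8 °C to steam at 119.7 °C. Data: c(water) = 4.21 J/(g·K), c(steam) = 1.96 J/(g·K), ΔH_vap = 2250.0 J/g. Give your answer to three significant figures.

q = 190 kJ

q1 (heat water 75.8→100.0 °C): 79.4 × 4.21 × 24.2 = 8089 J
q2 (vaporize at 100 °C): 79.4 × 2250.0 = 178650 J
q3 (heat steam 100.0→119.7 °C): 79.4 × 1.96 × 19.7 = 3066 J
Total: 8089 + 178650 + 3066 = 189805 J = 190 kJ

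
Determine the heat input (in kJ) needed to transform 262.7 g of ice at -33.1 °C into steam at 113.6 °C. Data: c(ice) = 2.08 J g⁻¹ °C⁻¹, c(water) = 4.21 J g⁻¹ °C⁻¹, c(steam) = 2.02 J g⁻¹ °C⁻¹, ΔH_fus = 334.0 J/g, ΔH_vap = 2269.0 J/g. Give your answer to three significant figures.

q = 820 kJ

q1 (heat ice -33.1→0.0 °C): 262.7 × 2.08 × 33.1 = 18086 J
q2 (melt at 0 °C): 262.7 × 334.0 = 87742 J
q3 (heat water 0.0→100.0 °C): 262.7 × 4.21 × 100.0 = 110597 J
q4 (vaporize at 100 °C): 262.7 × 2269.0 = 596066 J
q5 (heat steam 100.0→113.6 °C): 262.7 × 2.02 × 13.6 = 7217 J
Total: 18086 + 87742 + 110597 + 596066 + 7217 = 819708 J = 820 kJ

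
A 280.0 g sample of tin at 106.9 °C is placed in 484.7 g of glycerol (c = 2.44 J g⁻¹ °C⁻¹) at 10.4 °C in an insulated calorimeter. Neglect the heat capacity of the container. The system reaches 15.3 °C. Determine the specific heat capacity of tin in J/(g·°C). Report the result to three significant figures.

c = 0.226 J/(g·°C)

q_gained = (484.7 × 2.44) × (15.3 − 10.4) = 5795 J
q_lost = 280.0 × c × (106.9 − 15.3) = 25648 c
Set equal: c = 5795 / 25648 = 0.226 J/(g·°C)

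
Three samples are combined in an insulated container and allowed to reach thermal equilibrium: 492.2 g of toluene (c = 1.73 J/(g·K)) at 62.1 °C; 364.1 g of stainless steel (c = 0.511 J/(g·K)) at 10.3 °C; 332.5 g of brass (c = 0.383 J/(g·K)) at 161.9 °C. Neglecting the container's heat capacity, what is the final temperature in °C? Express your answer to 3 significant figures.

T_f = 64.7 °C

Σ mᵢcᵢ(T − Tᵢ) = 0  ⇒  T = Σ mᵢcᵢTᵢ / Σ mᵢcᵢ
Σ mᵢcᵢ = 492.2×1.73 + 364.1×0.511 + 332.5×0.383 = 1164.9086
Σ mᵢcᵢTᵢ = 851.506×62.1 + 186.0551×10.3 + 127.3475×161.9 = 75412
T = 75412 / 1164.9086 = 64.74 °C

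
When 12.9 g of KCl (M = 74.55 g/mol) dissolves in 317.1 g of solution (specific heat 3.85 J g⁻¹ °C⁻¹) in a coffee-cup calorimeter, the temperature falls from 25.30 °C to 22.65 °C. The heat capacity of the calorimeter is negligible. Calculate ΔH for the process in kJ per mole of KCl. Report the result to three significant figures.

ΔH = 18.7 kJ/mol

|ΔT| = |22.65 − 25.30| = 2.65 °C
|q_surr| = (317.1 × 3.85) × 2.65 = 1220.835 × 2.65 = 3235 J
n(KCl) = 12.9 / 74.55 = 0.1730 mol
Temperature fell, so q_rxn = +|q_surr| = 3.235 kJ
ΔH = q_rxn / n = 18.70 kJ/mol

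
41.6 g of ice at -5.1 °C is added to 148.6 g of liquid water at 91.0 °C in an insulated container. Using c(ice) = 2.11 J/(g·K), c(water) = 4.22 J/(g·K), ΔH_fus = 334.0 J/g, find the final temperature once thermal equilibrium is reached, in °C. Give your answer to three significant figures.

T_f = 53.2 °C

Heat to bring ice to 0 °C and melt it: q₁ = 41.6×2.11×5.1 + 41.6×334.0 = 14342 J
Heat the water can supply cooling to 0 °C: 148.6×4.22×91.0 = 57065.4 J > q₁, so all ice melts.
Energy balance: 148.6×4.22×(91.0 − T) = 14342 + 41.6×4.22×(T − 0)
627.092(91.0 − T) = 14342 + 175.552 T
57065.4 − 14342 = 802.644 T
T = 42723.4 / 802.644 = 53.23 °C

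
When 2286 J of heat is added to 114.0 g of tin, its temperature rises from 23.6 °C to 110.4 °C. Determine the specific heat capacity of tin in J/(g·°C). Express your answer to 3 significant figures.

c = 0.231 J/(g·°C)

c = q / (m ΔT) = 2286 / (114.0 × 86.8)
c = 2286 / 9895.2 = 0.231 J/(g·°C)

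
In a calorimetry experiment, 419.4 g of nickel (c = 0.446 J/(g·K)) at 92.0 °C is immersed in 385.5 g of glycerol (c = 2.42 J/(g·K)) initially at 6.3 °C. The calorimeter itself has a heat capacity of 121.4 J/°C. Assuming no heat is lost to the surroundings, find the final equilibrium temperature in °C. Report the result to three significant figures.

Heat lost by nickel = heat gained by glycerol + calorimeter.
(419.4)(0.446)(92.0 − T) = [(385.5)(2.42) + 121.4](T − 6.3)
187.0524 (92.0 − T) = 1054.31 (T − 6.3)
17209 − 187.0524 T = 1054.31 T − 6642.2
23851.2 = 1241.3624 T
T = 19.21 °C

T_f = 19.2 °C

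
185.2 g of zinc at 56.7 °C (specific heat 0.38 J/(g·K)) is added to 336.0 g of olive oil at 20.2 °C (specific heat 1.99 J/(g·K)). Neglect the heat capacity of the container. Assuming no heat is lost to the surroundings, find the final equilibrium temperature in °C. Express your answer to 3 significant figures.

T_f = 23.7 °C

Heat lost by zinc = heat gained by olive oil.
(185.2)(0.38)(56.7 − T) = (336.0)(1.99)(T − 20.2)
70.376 (56.7 − T) = 668.64 (T − 20.2)
3990.3 − 70.376 T = 668.64 T − 13507
17497.3 = 739.016 T
T = 23.68 °C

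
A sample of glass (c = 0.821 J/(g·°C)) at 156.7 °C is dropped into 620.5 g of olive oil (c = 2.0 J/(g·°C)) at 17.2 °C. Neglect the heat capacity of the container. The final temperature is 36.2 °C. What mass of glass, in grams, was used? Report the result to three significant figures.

m = 238 g

q_gained = (620.5 × 2.0) × (36.2 − 17.2) = 23580 J
q_lost = m × 0.821 × (156.7 − 36.2) = 98.9305 m
m = 23580 / 98.9305 = 238 g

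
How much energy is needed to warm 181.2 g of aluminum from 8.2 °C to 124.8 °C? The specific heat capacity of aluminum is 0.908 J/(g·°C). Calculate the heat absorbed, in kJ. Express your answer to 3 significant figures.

q = m c ΔT = 181.2 × 0.908 × (124.8 − 8.2)
q = 181.2 × 0.908 × 116.6 = 19180 J = 19.2 kJ

q = 19.2 kJ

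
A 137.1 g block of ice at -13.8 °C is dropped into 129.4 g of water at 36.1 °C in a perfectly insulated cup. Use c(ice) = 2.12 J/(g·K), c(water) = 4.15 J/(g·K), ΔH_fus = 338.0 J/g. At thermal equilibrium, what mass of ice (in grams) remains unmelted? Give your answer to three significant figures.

m_ice remaining = 91.6 g

Heat to warm all ice to 0 °C: 137.1×2.12×13.8 = 4011.0 J
Heat released by water cooling to 0 °C: 129.4×4.15×36.1 = 19386 J
19386 J < 4011.0 + 137.1×338.0 = 50350.8 J, so not all ice melts; final T = 0 °C.
Heat left for melting: 19386 − 4011.0 = 15375.0 J
Mass melted = 15375.0 / 338.0 = 45.49 g
Ice remaining = 137.1 − 45.49 = 91.61 g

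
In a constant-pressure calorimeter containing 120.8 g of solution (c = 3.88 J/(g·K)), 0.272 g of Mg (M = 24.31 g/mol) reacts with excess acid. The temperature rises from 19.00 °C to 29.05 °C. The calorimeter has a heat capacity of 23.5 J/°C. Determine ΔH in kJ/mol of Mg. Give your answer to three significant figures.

|ΔT| = |29.05 − 19.00| = 10.05 °C
|q_surr| = (120.8 × 3.88 + 23.5) × 10.05 = 492.204 × 10.05 = 4947 J
n(Mg) = 0.272 / 24.31 = 0.01119 mol
Temperature rose, so q_rxn = −|q_surr| = -4.947 kJ
ΔH = q_rxn / n = -442.1 kJ/mol

ΔH = -442 kJ/mol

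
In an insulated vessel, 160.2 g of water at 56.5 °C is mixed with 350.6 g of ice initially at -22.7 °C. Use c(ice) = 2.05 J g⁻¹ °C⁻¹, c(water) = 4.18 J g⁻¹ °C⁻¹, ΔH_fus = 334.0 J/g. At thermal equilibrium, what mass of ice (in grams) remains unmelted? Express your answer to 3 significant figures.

Heat to warm all ice to 0 °C: 350.6×2.05×22.7 = 16315 J
Heat released by water cooling to 0 °C: 160.2×4.18×56.5 = 37834 J
37834 J < 16315 + 350.6×334.0 = 133415.4 J, so not all ice melts; final T = 0 °C.
Heat left for melting: 37834 − 16315 = 21519 J
Mass melted = 21519 / 334.0 = 64.43 g
Ice remaining = 350.6 − 64.43 = 286.17 g

m_ice remaining = 286 g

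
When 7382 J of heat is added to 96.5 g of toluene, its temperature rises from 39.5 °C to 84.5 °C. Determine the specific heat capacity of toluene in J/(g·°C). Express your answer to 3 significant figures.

c = 1.70 J/(g·°C)

c = q / (m ΔT) = 7382 / (96.5 × 45.0)
c = 7382 / 4342.5 = 1.70 J/(g·°C)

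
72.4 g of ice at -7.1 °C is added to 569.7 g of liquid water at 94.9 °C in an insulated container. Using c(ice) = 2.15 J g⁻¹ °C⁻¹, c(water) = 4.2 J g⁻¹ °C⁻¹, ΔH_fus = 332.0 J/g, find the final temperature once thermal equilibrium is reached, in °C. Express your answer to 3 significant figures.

T_f = 74.9 °C

Heat to bring ice to 0 °C and melt it: q₁ = 72.4×2.15×7.1 + 72.4×332.0 = 25142 J
Heat the water can supply cooling to 0 °C: 569.7×4.2×94.9 = 227071 J > q₁, so all ice melts.
Energy balance: 569.7×4.2×(94.9 − T) = 25142 + 72.4×4.2×(T − 0)
2392.74(94.9 − T) = 25142 + 304.08 T
227071 − 25142 = 2696.82 T
T = 201929 / 2696.82 = 74.88 °C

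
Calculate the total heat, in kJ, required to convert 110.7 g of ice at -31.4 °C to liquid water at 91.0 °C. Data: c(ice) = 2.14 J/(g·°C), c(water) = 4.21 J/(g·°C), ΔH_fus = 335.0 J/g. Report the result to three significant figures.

q = 86.9 kJ

q1 (heat ice -31.4→0.0 °C): 110.7 × 2.14 × 31.4 = 7439 J
q2 (melt at 0 °C): 110.7 × 335.0 = 37085 J
q3 (heat water 0.0→91.0 °C): 110.7 × 4.21 × 91.0 = 42410 J
Total: 7439 + 37085 + 42410 = 86934 J = 86.9 kJ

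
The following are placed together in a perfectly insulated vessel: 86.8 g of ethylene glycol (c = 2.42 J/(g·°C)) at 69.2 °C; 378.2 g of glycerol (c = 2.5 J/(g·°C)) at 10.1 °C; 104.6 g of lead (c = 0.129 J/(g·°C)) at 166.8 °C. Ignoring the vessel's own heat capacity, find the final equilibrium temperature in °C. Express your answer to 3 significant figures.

T_f = 22.5 °C

Σ mᵢcᵢ(T − Tᵢ) = 0  ⇒  T = Σ mᵢcᵢTᵢ / Σ mᵢcᵢ
Σ mᵢcᵢ = 86.8×2.42 + 378.2×2.5 + 104.6×0.129 = 1169.0494
Σ mᵢcᵢTᵢ = 210.056×69.2 + 945.5×10.1 + 13.4934×166.8 = 26336
T = 26336 / 1169.0494 = 22.53 °C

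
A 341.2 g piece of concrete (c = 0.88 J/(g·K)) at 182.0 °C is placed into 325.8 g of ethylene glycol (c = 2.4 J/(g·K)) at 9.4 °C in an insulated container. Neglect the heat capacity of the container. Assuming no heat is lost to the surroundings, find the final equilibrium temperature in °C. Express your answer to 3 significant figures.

Heat lost by concrete = heat gained by ethylene glycol.
(341.2)(0.88)(182.0 − T) = (325.8)(2.4)(T − 9.4)
300.256 (182.0 − T) = 781.92 (T − 9.4)
54647 − 300.256 T = 781.92 T − 7350.0
61997.0 = 1082.176 T
T = 57.29 °C

T_f = 57.3 °C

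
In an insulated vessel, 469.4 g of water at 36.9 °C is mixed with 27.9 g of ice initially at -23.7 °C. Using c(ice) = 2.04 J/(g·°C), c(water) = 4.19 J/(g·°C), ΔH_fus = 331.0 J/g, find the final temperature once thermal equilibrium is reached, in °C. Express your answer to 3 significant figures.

Heat to bring ice to 0 °C and melt it: q₁ = 27.9×2.04×23.7 + 27.9×331.0 = 10584 J
Heat the water can supply cooling to 0 °C: 469.4×4.19×36.9 = 72574.4 J > q₁, so all ice melts.
Energy balance: 469.4×4.19×(36.9 − T) = 10584 + 27.9×4.19×(T − 0)
1966.786(36.9 − T) = 10584 + 116.901 T
72574.4 − 10584 = 2083.687 T
T = 61990.4 / 2083.687 = 29.75 °C

T_f = 29.8 °C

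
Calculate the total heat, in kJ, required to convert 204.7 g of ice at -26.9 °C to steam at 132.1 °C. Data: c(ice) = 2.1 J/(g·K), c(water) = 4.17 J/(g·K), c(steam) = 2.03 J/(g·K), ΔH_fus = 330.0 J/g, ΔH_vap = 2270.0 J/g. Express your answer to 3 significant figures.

q1 (heat ice -26.9→0.0 °C): 204.7 × 2.1 × 26.9 = 11564 J
q2 (melt at 0 °C): 204.7 × 330.0 = 67551 J
q3 (heat water 0.0→100.0 °C): 204.7 × 4.17 × 100.0 = 85360 J
q4 (vaporize at 100 °C): 204.7 × 2270.0 = 464669 J
q5 (heat steam 100.0→132.1 °C): 204.7 × 2.03 × 32.1 = 13339 J
Total: 11564 + 67551 + 85360 + 464669 + 13339 = 642483 J = 642 kJ

q = 642 kJ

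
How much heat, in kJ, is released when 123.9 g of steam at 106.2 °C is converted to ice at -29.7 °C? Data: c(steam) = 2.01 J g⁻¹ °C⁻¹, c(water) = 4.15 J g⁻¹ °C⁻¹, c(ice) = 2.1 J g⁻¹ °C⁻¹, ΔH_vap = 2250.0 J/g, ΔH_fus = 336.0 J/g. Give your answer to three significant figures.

q1 (cool steam 106.2→100 °C): 123.9 × 2.01 × 6.2 = 1544 J
q2 (condense at 100 °C): 123.9 × 2250.0 = 278775 J
q3 (cool water 100→0 °C): 123.9 × 4.15 × 100.0 = 51419 J
q4 (freeze at 0 °C): 123.9 × 336.0 = 41630 J
q5 (cool ice 0→-29.7 °C): 123.9 × 2.1 × 29.7 = 7728 J
Total: 1544 + 278775 + 51419 + 41630 + 7728 = 381096 J = 381 kJ

q = 381 kJ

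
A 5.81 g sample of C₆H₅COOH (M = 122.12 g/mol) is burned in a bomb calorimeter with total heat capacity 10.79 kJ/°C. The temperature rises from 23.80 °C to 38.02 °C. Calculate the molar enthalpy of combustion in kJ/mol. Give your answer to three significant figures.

ΔT = 38.02 − 23.80 = 14.22 °C
q_cal = C_cal × ΔT = 10.79 × 14.22 = 153.4338 kJ
n = 5.81 / 122.12 = 0.047576 mol
q_rxn = −q_cal = -153.4338 kJ
ΔH = -153.4338 / 0.047576 = -3225 kJ/mol

ΔH = -3230 kJ/mol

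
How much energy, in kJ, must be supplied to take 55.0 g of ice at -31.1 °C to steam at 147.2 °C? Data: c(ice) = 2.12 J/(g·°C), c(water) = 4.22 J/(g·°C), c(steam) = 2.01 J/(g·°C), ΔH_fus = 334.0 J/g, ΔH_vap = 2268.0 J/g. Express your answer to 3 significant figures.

q = 175 kJ

q1 (heat ice -31.1→0.0 °C): 55.0 × 2.12 × 31.1 = 3626 J
q2 (melt at 0 °C): 55.0 × 334.0 = 18370 J
q3 (heat water 0.0→100.0 °C): 55.0 × 4.22 × 100.0 = 23210 J
q4 (vaporize at 100 °C): 55.0 × 2268.0 = 124740 J
q5 (heat steam 100.0→147.2 °C): 55.0 × 2.01 × 47.2 = 5218 J
Total: 3626 + 18370 + 23210 + 124740 + 5218 = 175164 J = 175 kJ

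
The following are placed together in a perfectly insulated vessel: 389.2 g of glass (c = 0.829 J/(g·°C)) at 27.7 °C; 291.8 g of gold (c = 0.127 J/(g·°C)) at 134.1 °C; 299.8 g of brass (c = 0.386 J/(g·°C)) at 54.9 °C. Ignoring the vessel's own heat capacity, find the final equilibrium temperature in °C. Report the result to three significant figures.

T_f = 42.6 °C

Σ mᵢcᵢ(T − Tᵢ) = 0  ⇒  T = Σ mᵢcᵢTᵢ / Σ mᵢcᵢ
Σ mᵢcᵢ = 389.2×0.829 + 291.8×0.127 + 299.8×0.386 = 475.4282
Σ mᵢcᵢTᵢ = 322.6468×27.7 + 37.0586×134.1 + 115.7228×54.9 = 20260
T = 20260 / 475.4282 = 42.61 °C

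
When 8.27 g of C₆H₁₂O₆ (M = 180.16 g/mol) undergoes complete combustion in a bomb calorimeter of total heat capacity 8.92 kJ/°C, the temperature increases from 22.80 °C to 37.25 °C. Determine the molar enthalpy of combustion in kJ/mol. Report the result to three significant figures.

ΔT = 37.25 − 22.80 = 14.45 °C
q_cal = C_cal × ΔT = 8.92 × 14.45 = 128.894 kJ
n = 8.27 / 180.16 = 0.04590 mol
q_rxn = −q_cal = -128.894 kJ
ΔH = -128.894 / 0.04590 = -2808 kJ/mol

ΔH = -2810 kJ/mol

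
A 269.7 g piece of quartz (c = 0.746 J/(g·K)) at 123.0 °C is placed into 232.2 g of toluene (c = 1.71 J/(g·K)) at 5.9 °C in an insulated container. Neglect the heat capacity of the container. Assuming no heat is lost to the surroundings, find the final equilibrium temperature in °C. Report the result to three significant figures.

T_f = 45.3 °C

Heat lost by quartz = heat gained by toluene.
(269.7)(0.746)(123.0 − T) = (232.2)(1.71)(T − 5.9)
201.1962 (123.0 − T) = 397.062 (T − 5.9)
24747 − 201.1962 T = 397.062 T − 2342.7
27089.7 = 598.2582 T
T = 45.28 °C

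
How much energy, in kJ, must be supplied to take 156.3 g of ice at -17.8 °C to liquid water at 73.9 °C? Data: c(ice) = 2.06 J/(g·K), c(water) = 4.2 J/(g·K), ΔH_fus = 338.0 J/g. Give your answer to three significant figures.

q = 107 kJ

q1 (heat ice -17.8→0.0 °C): 156.3 × 2.06 × 17.8 = 5731 J
q2 (melt at 0 °C): 156.3 × 338.0 = 52829 J
q3 (heat water 0.0→73.9 °C): 156.3 × 4.2 × 73.9 = 48512 J
Total: 5731 + 52829 + 48512 = 107072 J = 107 kJ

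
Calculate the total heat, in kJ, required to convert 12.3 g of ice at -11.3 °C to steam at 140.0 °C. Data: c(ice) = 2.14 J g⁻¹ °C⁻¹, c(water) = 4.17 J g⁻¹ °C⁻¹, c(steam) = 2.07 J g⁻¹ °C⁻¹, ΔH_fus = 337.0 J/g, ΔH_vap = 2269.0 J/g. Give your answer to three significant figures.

q1 (heat ice -11.3→0.0 °C): 12.3 × 2.14 × 11.3 = 297 J
q2 (melt at 0 °C): 12.3 × 337.0 = 4145 J
q3 (heat water 0.0→100.0 °C): 12.3 × 4.17 × 100.0 = 5129 J
q4 (vaporize at 100 °C): 12.3 × 2269.0 = 27909 J
q5 (heat steam 100.0→140.0 °C): 12.3 × 2.07 × 40.0 = 1018 J
Total: 297 + 4145 + 5129 + 27909 + 1018 = 38498 J = 38.5 kJ

q = 38.5 kJ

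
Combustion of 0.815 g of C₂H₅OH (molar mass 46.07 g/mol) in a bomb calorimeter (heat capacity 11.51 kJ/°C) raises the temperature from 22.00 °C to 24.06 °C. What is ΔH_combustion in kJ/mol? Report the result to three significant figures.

ΔT = 24.06 − 22.00 = 2.06 °C
q_cal = C_cal × ΔT = 11.51 × 2.06 = 23.7106 kJ
n = 0.815 / 46.07 = 0.01769 mol
q_rxn = −q_cal = -23.7106 kJ
ΔH = -23.7106 / 0.01769 = -1340 kJ/mol

ΔH = -1340 kJ/mol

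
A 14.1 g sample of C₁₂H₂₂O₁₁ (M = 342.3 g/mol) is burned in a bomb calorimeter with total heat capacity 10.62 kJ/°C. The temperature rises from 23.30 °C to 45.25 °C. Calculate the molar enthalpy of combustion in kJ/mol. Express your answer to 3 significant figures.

ΔH = -5660 kJ/mol

ΔT = 45.25 − 23.30 = 21.95 °C
q_cal = C_cal × ΔT = 10.62 × 21.95 = 233.109 kJ
n = 14.1 / 342.3 = 0.04119 mol
q_rxn = −q_cal = -233.109 kJ
ΔH = -233.109 / 0.04119 = -5659 kJ/mol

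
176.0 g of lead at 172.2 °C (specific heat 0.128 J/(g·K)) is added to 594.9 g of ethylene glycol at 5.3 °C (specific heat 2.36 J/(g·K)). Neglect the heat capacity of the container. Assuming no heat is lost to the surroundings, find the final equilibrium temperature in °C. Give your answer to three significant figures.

Heat lost by lead = heat gained by ethylene glycol.
(176.0)(0.128)(172.2 − T) = (594.9)(2.36)(T − 5.3)
22.528 (172.2 − T) = 1403.964 (T − 5.3)
3879.3 − 22.528 T = 1403.964 T − 7441.0
11320.3 = 1426.492 T
T = 7.936 °C

T_f = 7.94 °C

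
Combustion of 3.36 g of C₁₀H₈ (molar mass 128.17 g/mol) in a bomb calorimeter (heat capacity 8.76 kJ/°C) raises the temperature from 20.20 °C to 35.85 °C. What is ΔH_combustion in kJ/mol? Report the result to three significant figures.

ΔT = 35.85 − 20.20 = 15.65 °C
q_cal = C_cal × ΔT = 8.76 × 15.65 = 137.094 kJ
n = 3.36 / 128.17 = 0.02622 mol
q_rxn = −q_cal = -137.094 kJ
ΔH = -137.094 / 0.02622 = -5229 kJ/mol

ΔH = -5230 kJ/mol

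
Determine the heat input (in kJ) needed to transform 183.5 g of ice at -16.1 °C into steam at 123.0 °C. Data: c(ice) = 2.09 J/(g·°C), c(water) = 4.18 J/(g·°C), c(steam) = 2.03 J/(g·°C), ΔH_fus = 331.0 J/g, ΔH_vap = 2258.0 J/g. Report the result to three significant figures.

q1 (heat ice -16.1→0.0 °C): 183.5 × 2.09 × 16.1 = 6175 J
q2 (melt at 0 °C): 183.5 × 331.0 = 60739 J
q3 (heat water 0.0→100.0 °C): 183.5 × 4.18 × 100.0 = 76703 J
q4 (vaporize at 100 °C): 183.5 × 2258.0 = 414343 J
q5 (heat steam 100.0→123.0 °C): 183.5 × 2.03 × 23.0 = 8568 J
Total: 6175 + 60739 + 76703 + 414343 + 8568 = 566528 J = 567 kJ

q = 567 kJ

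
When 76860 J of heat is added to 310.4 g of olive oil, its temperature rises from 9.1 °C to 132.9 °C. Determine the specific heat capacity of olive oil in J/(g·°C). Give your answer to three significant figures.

c = q / (m ΔT) = 76860 / (310.4 × 123.8)
c = 76860 / 38427.52 = 2.00 J/(g·°C)

c = 2.00 J/(g·°C)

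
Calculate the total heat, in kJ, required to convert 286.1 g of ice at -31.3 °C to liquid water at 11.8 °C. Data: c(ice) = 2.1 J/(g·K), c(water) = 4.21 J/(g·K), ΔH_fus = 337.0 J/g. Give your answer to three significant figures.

q = 129 kJ

q1 (heat ice -31.3→0.0 °C): 286.1 × 2.1 × 31.3 = 18805 J
q2 (melt at 0 °C): 286.1 × 337.0 = 96416 J
q3 (heat water 0.0→11.8 °C): 286.1 × 4.21 × 11.8 = 14213 J
Total: 18805 + 96416 + 14213 = 129434 J = 129 kJ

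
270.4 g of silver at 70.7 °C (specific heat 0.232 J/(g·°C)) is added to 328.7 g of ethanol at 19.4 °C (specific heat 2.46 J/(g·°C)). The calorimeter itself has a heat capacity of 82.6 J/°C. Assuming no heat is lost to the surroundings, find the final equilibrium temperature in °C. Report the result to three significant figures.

Heat lost by silver = heat gained by ethanol + calorimeter.
(270.4)(0.232)(70.7 − T) = [(328.7)(2.46) + 82.6](T − 19.4)
62.7328 (70.7 − T) = 891.202 (T − 19.4)
4435.2 − 62.7328 T = 891.202 T − 17289
21724.2 = 953.9348 T
T = 22.77 °C

T_f = 22.8 °C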